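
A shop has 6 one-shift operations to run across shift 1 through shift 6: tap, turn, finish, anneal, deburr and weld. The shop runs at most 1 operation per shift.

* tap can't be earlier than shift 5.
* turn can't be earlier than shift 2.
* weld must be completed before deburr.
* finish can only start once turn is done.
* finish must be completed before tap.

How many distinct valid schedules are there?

27

Splitting on tap: it can be shift 5 (9), shift 6 (18). Listing each branch's schedules as (turn, finish, anneal, deburr, weld) by shift number:
tap=shift 5: (2,3,1,6,4) (2,3,4,6,1) (2,3,6,4,1) (2,4,1,6,3) (2,4,3,6,1) (2,4,6,3,1) (3,4,1,6,2) (3,4,2,6,1) (3,4,6,2,1) — 9.
tap=shift 6: (2,3,1,5,4) (2,3,4,5,1) (2,3,5,4,1) (2,4,1,5,3) (2,4,3,5,1) (2,4,5,3,1) (2,5,1,4,3) (2,5,3,4,1) (2,5,4,3,1) (3,4,1,5,2) (3,4,2,5,1) (3,4,5,2,1) (3,5,1,4,2) (3,5,2,4,1) (3,5,4,2,1) (4,5,1,3,2) (4,5,2,3,1) (4,5,3,2,1) — 18.
Summing: 9 + 18 = 27.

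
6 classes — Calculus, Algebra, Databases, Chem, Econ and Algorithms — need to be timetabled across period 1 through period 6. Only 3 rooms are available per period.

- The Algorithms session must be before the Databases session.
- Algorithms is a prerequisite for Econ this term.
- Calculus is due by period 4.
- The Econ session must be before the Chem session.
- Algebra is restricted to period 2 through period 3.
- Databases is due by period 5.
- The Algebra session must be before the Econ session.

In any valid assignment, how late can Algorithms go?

period 4

Downstream work caps Algorithms at period 4.
Algorithms at period 4 is achievable: Algebra=period 2; Calculus=period 1; Chem=period 6; Databases=period 5; Econ=period 5; Algorithms=period 4.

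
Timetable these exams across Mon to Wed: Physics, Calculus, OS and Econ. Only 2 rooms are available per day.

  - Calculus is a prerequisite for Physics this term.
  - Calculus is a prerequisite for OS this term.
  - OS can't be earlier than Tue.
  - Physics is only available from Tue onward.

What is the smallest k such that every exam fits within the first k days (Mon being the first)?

The precedence chain requires at least 2 distinct days.
With at most 2 per day and 4 exams, at least 2 days are needed.
2 works (last occupied day: Tue): for example Calculus -> Mon, OS -> Tue, Econ -> Mon, Physics -> Tue.

2 days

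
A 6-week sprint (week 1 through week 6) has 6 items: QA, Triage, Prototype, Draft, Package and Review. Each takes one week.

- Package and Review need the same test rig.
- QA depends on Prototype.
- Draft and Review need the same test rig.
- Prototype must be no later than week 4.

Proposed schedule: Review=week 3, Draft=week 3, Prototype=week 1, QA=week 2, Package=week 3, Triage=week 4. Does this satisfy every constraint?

No. Package and Review need the same test rig is not satisfied.

QA depends on Prototype — holds.
Prototype must be no later than week 4 — holds.
Draft and Review need the same test rig — violated.
Package and Review need the same test rig — violated.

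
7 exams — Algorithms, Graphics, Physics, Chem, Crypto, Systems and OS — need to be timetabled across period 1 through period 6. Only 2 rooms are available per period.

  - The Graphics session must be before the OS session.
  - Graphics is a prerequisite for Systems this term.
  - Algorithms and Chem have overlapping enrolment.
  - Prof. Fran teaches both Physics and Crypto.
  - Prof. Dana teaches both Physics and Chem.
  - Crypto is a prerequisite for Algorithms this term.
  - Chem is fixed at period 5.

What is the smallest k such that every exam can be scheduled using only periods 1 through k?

5

The precedence chain requires at least 2 distinct periods.
With at most 2 per period and 7 exams, at least 4 periods are needed.
Chem can't be placed before period 5, so the schedule must run through at least period 5.
5 works (last occupied period: period 5): for example Systems in period 2, Physics in period 3, OS in period 3, Chem in period 5, Algorithms in period 2, Graphics in period 1, Crypto in period 1.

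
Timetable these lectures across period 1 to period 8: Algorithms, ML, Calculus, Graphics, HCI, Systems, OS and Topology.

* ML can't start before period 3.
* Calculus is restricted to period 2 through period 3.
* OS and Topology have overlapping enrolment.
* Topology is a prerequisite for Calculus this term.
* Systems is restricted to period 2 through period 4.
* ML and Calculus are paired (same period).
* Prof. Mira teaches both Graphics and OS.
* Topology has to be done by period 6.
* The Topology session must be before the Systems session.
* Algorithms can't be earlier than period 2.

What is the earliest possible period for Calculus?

period 3

Calculus is available from period 2; Calculus must be in the same period as ML, which can't be before period 3, so Calculus is at least period 3; Calculus's own window allows nothing later than period 3.
Calculus at period 3 is achievable: OS -> period 2, Systems -> period 2, Topology -> period 1, ML -> period 3, Algorithms -> period 2, Graphics -> period 1, HCI -> period 1, Calculus -> period 3.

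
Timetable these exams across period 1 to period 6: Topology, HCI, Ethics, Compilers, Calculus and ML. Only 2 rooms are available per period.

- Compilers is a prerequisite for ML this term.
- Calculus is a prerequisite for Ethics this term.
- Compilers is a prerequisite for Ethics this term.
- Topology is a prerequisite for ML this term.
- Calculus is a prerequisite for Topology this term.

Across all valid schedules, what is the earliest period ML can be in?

Precedence pushes ML to at least period 3.
ML at period 3 is achievable: ML in period 3, Ethics in period 2, HCI in period 3, Calculus in period 1, Topology in period 2, Compilers in period 1.

period 3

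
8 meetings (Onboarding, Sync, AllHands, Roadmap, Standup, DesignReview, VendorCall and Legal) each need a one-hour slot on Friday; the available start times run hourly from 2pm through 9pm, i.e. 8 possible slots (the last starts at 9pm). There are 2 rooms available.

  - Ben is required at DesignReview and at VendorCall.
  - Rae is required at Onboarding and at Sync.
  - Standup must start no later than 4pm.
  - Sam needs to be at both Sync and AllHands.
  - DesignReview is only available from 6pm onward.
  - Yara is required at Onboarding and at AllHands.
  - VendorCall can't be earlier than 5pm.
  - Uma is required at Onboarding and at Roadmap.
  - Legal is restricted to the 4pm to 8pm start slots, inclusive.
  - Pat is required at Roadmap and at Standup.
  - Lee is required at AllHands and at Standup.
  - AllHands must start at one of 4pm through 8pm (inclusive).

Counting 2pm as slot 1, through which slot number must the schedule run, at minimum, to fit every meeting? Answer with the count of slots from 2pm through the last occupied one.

5

With at most 2 per slot and 8 meetings, at least 4 slots are needed.
DesignReview can't be placed before 6pm — that is slot 5 counting from 2pm — so the schedule must run through at least 5 slots.
5 works (last occupied slot: 6pm): for example Sync in 3pm; DesignReview in 6pm; VendorCall in 5pm; Onboarding in 2pm; Roadmap in 3pm; Legal in 4pm; Standup in 2pm; AllHands in 4pm.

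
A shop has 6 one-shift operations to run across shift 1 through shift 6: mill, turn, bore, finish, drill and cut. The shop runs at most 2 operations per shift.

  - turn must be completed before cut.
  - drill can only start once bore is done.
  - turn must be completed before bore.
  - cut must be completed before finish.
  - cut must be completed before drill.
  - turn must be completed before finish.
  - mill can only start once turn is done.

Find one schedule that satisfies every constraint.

bore=shift 2, drill=shift 3, mill=shift 4, finish=shift 3, cut=shift 2, turn=shift 1

Checking: turn(shift 1) before finish(shift 3); turn(shift 1) before bore(shift 2); turn(shift 1) before cut(shift 2); cut(shift 2) before drill(shift 3); bore(shift 2) before drill(shift 3); turn(shift 1) before mill(shift 4); cut(shift 2) before finish(shift 3); max 2 per shift (cap 2).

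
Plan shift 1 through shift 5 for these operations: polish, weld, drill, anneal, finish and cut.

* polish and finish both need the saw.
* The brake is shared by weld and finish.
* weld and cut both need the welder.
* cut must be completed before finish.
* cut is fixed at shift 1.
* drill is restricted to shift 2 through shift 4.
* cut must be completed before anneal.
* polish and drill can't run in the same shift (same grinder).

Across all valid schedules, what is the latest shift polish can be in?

shift 5

polish at shift 5 is achievable: finish=shift 2; anneal=shift 2; cut=shift 1; weld=shift 3; polish=shift 5; drill=shift 2.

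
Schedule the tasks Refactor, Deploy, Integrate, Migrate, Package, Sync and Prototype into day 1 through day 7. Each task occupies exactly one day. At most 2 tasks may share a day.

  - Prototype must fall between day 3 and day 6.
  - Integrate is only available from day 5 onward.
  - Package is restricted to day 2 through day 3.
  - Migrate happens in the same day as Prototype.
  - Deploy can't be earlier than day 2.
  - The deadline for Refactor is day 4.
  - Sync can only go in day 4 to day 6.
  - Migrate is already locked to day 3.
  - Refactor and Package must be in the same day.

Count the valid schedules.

34

Splitting on Deploy: it can be day 4 (9), day 5 (8), day 6 (8), day 7 (9). Listing each branch's schedules as (Refactor, Integrate, Migrate, Package, Sync, Prototype) by day number:
Deploy=day 4: (2,5,3,2,4,3) (2,5,3,2,5,3) (2,5,3,2,6,3) (2,6,3,2,4,3) (2,6,3,2,5,3) (2,6,3,2,6,3) (2,7,3,2,4,3) (2,7,3,2,5,3) (2,7,3,2,6,3) — 9.
Deploy=day 5: (2,5,3,2,4,3) (2,5,3,2,6,3) (2,6,3,2,4,3) (2,6,3,2,5,3) (2,6,3,2,6,3) (2,7,3,2,4,3) (2,7,3,2,5,3) (2,7,3,2,6,3) — 8.
Deploy=day 6: (2,5,3,2,4,3) (2,5,3,2,5,3) (2,5,3,2,6,3) (2,6,3,2,4,3) (2,6,3,2,5,3) (2,7,3,2,4,3) (2,7,3,2,5,3) (2,7,3,2,6,3) — 8.
Deploy=day 7: (2,5,3,2,4,3) (2,5,3,2,5,3) (2,5,3,2,6,3) (2,6,3,2,4,3) (2,6,3,2,5,3) (2,6,3,2,6,3) (2,7,3,2,4,3) (2,7,3,2,5,3) (2,7,3,2,6,3) — 9.
Summing: 9 + 8 + 8 + 9 = 34.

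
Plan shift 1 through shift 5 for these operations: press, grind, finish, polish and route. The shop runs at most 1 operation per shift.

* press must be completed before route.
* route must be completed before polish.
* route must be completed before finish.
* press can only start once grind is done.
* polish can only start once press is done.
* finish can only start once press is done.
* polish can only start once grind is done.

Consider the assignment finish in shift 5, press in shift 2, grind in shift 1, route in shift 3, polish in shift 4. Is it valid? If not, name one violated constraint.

Yes, all constraints hold

finish can only start once press is done — holds.
route must be completed before finish — holds.
The shop runs at most 1 operation per shift — holds.
polish can only start once grind is done — holds.
route must be completed before polish — holds.
press must be completed before route — holds.
polish can only start once press is done — holds.
press can only start once grind is done — holds.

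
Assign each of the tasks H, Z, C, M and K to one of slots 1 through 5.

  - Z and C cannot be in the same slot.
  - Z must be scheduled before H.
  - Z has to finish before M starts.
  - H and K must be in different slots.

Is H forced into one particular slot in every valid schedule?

H can be 2 (e.g. H -> 2; C -> 2; K -> 1; M -> 2; Z -> 1) or 3 (e.g. C in 2, Z in 1, H in 3, K in 1, M in 2).

No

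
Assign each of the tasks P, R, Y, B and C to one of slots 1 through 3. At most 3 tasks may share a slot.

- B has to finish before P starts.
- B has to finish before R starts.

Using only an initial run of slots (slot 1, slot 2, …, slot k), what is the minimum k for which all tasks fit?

2

The precedence chain requires at least 2 distinct slots.
With at most 3 per slot and 5 tasks, at least 2 slots are needed.
2 works (last occupied slot: 2): for example B in 1, C in 1, Y in 1, P in 2, R in 2.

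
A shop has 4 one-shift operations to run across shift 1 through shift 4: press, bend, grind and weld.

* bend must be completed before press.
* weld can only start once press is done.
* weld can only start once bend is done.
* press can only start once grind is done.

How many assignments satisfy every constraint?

6

Splitting on press: it can be shift 2 (2), shift 3 (4). Listing each branch's schedules as (bend, grind, weld) by shift number:
press=shift 2: (1,1,3) (1,1,4) — 2.
press=shift 3: (1,1,4) (1,2,4) (2,1,4) (2,2,4) — 4.
Summing: 2 + 4 = 6.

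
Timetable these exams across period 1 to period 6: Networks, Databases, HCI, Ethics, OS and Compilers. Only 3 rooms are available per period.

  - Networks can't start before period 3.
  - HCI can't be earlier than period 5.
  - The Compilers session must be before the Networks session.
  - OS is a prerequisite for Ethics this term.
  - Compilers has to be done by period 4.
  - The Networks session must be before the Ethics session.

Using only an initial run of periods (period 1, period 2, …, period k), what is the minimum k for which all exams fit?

5 periods

The precedence chain requires at least 3 distinct periods.
With at most 3 per period and 6 exams, at least 2 periods are needed.
HCI can't be placed before period 5, so the schedule must run through at least period 5.
5 works (last occupied period: period 5): for example Compilers -> period 1; Databases -> period 1; Networks -> period 3; HCI -> period 5; OS -> period 1; Ethics -> period 4.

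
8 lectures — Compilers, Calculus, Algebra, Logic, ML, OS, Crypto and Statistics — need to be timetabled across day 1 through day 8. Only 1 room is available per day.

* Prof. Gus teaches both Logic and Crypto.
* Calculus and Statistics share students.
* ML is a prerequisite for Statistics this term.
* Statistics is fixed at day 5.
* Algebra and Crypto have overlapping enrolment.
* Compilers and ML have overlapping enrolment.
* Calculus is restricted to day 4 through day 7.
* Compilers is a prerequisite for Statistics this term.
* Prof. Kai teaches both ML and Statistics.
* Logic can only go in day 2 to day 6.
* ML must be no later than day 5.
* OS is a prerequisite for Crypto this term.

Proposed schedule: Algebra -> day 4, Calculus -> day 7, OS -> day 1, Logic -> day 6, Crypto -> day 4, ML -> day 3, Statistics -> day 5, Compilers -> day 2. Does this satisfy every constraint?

Prof. Kai teaches both ML and Statistics — holds.
Statistics is fixed at day 5 — holds.
Compilers and ML have overlapping enrolment — holds.
Algebra and Crypto have overlapping enrolment — violated.
Calculus and Statistics share students — holds.
Calculus is restricted to day 4 through day 7 — holds.
OS is a prerequisite for Crypto this term — holds.
ML is a prerequisite for Statistics this term — holds.
ML must be no later than day 5 — holds.
Prof. Gus teaches both Logic and Crypto — holds.
Logic can only go in day 2 to day 6 — holds.
Compilers is a prerequisite for Statistics this term — holds.
Only 1 room is available per day — violated.

Invalid. Algebra and Crypto have overlapping enrolment.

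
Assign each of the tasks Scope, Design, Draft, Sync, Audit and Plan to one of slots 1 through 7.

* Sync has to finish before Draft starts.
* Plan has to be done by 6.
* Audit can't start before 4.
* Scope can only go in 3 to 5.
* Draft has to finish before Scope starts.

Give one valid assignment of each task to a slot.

Audit=4, Draft=2, Design=1, Sync=1, Scope=3, Plan=1

Checking: Draft(2) before Scope(3); Sync(1) before Draft(2); Scope=3 in [3,5]; Audit=4 in [4,7]; Plan=1 in [1,6].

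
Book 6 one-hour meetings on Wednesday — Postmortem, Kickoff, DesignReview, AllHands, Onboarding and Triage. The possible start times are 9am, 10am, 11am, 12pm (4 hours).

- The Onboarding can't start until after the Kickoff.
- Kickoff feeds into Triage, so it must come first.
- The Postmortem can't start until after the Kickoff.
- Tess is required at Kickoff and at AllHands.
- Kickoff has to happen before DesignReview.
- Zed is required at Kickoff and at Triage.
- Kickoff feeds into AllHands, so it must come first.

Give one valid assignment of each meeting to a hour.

DesignReview=10am; Triage=10am; Kickoff=9am; Onboarding=10am; AllHands=10am; Postmortem=10am

Checking: Kickoff(9am) before DesignReview(10am); Kickoff(9am) before AllHands(10am); Kickoff(9am) before Postmortem(10am); Kickoff(9am) before Onboarding(10am); Kickoff(9am) before Triage(10am); Kickoff(9am) != Triage(10am); Kickoff(9am) != AllHands(10am).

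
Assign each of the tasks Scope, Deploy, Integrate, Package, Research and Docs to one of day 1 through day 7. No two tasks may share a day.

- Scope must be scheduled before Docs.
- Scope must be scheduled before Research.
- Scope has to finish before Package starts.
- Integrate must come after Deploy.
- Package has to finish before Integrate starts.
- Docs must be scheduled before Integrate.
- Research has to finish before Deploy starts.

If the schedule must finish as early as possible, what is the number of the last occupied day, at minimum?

day 6

The precedence chain requires at least 4 distinct days.
With at most 1 per day and 6 tasks, at least 6 days are needed.
6 works (last occupied day: day 6): for example Scope=day 1; Package=day 4; Research=day 2; Deploy=day 3; Integrate=day 6; Docs=day 5.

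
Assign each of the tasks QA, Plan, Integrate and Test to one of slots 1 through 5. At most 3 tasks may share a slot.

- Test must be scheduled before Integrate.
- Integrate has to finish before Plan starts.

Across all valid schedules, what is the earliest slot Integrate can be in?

Precedence pushes Integrate to at least 2; downstream work caps Integrate at 4.
Integrate at 2 is achievable: QA=1, Integrate=2, Plan=3, Test=1.

2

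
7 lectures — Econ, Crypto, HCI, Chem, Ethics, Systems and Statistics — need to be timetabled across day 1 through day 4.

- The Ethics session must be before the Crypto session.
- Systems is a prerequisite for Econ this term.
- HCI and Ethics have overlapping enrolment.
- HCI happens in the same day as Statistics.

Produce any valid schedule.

HCI=day 2; Crypto=day 2; Statistics=day 2; Ethics=day 1; Chem=day 1; Systems=day 1; Econ=day 2

Checking: Ethics(day 1) before Crypto(day 2); Systems(day 1) before Econ(day 2); HCI(day 2) != Ethics(day 1); HCI = Statistics = day 2.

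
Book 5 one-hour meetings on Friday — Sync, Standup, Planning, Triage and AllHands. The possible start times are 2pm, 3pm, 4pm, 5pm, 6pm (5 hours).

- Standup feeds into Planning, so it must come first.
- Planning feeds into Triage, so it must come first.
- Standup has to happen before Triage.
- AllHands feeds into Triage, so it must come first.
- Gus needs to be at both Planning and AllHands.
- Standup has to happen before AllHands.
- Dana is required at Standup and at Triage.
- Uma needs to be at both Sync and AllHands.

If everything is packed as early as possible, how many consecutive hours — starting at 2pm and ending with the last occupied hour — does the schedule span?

4

The precedence chain requires at least 3 distinct hours.
Could 3 hours be enough, i.e. nothing placed later than 4pm? No: Triage must come after AllHands (at 2pm or later) → {3pm, 4pm}; AllHands must come before Triage (at 4pm or earlier) → {2pm, 3pm}; AllHands must come after Standup (at 2pm or later) → {3pm}; Standup must come before AllHands (at 3pm or earlier) → {2pm}; Planning must come after Standup (at 2pm or later) → {3pm, 4pm}; Triage must come after Planning (at 3pm or later) → {4pm}; Planning must come before Triage (at 4pm or earlier) → {3pm}; AllHands can't share with Planning (3pm) → nothing is left.
So 3 hours is not enough.
4 works (last occupied hour: 5pm): for example Sync=2pm, AllHands=4pm, Planning=3pm, Standup=2pm, Triage=5pm.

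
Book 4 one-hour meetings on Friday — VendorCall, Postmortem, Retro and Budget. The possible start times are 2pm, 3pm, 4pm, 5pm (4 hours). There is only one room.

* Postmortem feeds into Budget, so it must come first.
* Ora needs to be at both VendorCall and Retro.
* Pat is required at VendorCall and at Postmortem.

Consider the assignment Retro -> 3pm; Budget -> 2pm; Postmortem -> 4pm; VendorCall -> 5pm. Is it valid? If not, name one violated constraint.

Postmortem feeds into Budget, so it must come first — violated.
Pat is required at VendorCall and at Postmortem — holds.
Ora needs to be at both VendorCall and Retro — holds.
There is only one room — holds.

No. Postmortem feeds into Budget, so it must come first is not satisfied.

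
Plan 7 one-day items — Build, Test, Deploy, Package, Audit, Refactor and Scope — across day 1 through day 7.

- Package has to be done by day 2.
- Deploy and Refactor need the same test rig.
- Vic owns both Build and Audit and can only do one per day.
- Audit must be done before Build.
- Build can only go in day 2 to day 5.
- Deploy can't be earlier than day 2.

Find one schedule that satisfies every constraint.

Deploy -> day 2; Refactor -> day 1; Scope -> day 1; Audit -> day 1; Build -> day 2; Test -> day 1; Package -> day 1

Checking: Audit(day 1) before Build(day 2); Deploy(day 2) != Refactor(day 1); Build(day 2) != Audit(day 1); Deploy=day 2 in [day 2,day 7]; Build=day 2 in [day 2,day 5]; Package=day 1 in [day 1,day 2].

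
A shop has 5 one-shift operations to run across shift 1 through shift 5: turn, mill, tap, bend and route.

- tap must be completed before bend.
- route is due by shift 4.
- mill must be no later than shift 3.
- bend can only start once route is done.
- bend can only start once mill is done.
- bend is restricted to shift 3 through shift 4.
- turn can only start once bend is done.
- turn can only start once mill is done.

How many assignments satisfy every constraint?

Splitting on turn: it can be shift 4 (8), shift 5 (35). Listing each branch's schedules as (mill, tap, bend, route) by shift number:
turn=shift 4: (1,1,3,1) (1,1,3,2) (1,2,3,1) (1,2,3,2) (2,1,3,1) (2,1,3,2) (2,2,3,1) (2,2,3,2) — 8.
turn=shift 5: (1,1,3,1) (1,1,3,2) (1,1,4,1) (1,1,4,2) (1,1,4,3) (1,2,3,1) (1,2,3,2) (1,2,4,1) (1,2,4,2) (1,2,4,3) (1,3,4,1) (1,3,4,2) (1,3,4,3) (2,1,3,1) (2,1,3,2) (2,1,4,1) (2,1,4,2) (2,1,4,3) (2,2,3,1) (2,2,3,2) (2,2,4,1) (2,2,4,2) (2,2,4,3) (2,3,4,1) (2,3,4,2) (2,3,4,3) (3,1,4,1) (3,1,4,2) (3,1,4,3) (3,2,4,1) (3,2,4,2) (3,2,4,3) (3,3,4,1) (3,3,4,2) (3,3,4,3) — 35.
Summing: 8 + 35 = 43.

43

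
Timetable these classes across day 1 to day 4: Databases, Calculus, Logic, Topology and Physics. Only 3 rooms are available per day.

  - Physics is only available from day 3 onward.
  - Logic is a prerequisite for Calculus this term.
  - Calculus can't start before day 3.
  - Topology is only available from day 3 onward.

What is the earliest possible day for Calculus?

Calculus is available from day 3.
Calculus at day 3 is achievable: Topology in day 3, Databases in day 1, Logic in day 1, Physics in day 3, Calculus in day 3.

day 3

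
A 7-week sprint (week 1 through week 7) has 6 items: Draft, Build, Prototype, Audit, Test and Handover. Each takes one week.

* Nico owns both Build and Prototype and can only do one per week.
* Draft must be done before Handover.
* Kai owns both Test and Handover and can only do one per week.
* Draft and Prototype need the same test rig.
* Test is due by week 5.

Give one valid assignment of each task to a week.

Build -> week 1, Handover -> week 2, Test -> week 1, Prototype -> week 2, Audit -> week 1, Draft -> week 1

Checking: Draft(week 1) before Handover(week 2); Draft(week 1) != Prototype(week 2); Build(week 1) != Prototype(week 2); Test(week 1) != Handover(week 2); Test=week 1 in [week 1,week 5].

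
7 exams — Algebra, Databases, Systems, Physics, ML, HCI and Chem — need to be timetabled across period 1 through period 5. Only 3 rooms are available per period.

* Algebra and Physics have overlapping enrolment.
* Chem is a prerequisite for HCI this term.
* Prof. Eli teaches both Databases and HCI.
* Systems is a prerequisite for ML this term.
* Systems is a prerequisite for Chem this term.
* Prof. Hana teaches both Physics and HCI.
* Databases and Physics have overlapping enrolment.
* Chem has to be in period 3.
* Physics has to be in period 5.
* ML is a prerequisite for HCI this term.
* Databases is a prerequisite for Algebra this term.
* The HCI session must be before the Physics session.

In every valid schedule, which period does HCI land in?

Chem is fixed at period 3 and must come before HCI, so HCI is at least period 4.
Physics is fixed at period 5 and must come after HCI, so HCI is at most period 4.
So HCI must be period 4.

period 4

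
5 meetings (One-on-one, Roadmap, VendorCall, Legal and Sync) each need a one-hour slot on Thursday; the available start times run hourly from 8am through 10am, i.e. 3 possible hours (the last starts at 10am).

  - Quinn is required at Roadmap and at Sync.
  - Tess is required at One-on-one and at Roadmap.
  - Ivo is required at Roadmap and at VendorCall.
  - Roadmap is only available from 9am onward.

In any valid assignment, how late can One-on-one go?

10am

One-on-one at 10am is achievable: Sync=8am, Legal=8am, Roadmap=9am, One-on-one=10am, VendorCall=8am.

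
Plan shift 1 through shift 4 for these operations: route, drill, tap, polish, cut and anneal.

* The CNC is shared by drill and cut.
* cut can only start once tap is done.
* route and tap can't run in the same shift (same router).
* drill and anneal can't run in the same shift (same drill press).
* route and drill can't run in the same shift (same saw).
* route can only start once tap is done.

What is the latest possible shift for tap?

shift 3

Downstream work caps tap at shift 3.
tap at shift 3 is achievable: anneal -> shift 2, polish -> shift 1, cut -> shift 4, route -> shift 4, tap -> shift 3, drill -> shift 1.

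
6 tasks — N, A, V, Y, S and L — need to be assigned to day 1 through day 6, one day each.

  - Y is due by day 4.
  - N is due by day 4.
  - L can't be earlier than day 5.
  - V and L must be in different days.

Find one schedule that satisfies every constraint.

N=day 1; A=day 1; V=day 1; S=day 1; Y=day 1; L=day 5

Checking: V(day 1) != L(day 5); N=day 1 in [day 1,day 4]; Y=day 1 in [day 1,day 4]; L=day 5 in [day 5,day 6].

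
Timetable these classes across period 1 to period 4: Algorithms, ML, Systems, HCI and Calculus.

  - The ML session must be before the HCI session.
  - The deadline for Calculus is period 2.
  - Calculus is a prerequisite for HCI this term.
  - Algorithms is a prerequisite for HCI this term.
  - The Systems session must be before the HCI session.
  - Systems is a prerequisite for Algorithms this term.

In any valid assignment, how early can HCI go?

period 3

Precedence pushes HCI to at least period 3.
HCI at period 3 is achievable: HCI -> period 3; Calculus -> period 1; ML -> period 1; Systems -> period 1; Algorithms -> period 2.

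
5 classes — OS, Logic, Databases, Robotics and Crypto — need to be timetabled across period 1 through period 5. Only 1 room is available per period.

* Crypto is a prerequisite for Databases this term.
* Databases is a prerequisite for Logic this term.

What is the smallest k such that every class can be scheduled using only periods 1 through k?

The precedence chain requires at least 3 distinct periods.
With at most 1 per period and 5 classes, at least 5 periods are needed.
5 works (last occupied period: period 5): for example Databases in period 2; Crypto in period 1; Logic in period 3; Robotics in period 5; OS in period 4.

5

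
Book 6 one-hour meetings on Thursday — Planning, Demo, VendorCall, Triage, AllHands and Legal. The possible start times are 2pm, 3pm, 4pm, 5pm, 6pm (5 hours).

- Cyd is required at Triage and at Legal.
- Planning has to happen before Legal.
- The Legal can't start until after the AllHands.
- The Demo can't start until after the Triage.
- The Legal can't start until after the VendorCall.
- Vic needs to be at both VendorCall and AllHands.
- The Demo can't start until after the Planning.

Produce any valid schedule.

AllHands in 3pm; Legal in 4pm; Planning in 2pm; Triage in 2pm; VendorCall in 2pm; Demo in 3pm

Checking: AllHands(3pm) before Legal(4pm); VendorCall(2pm) before Legal(4pm); Planning(2pm) before Demo(3pm); Planning(2pm) before Legal(4pm); Triage(2pm) before Demo(3pm); Triage(2pm) != Legal(4pm); VendorCall(2pm) != AllHands(3pm).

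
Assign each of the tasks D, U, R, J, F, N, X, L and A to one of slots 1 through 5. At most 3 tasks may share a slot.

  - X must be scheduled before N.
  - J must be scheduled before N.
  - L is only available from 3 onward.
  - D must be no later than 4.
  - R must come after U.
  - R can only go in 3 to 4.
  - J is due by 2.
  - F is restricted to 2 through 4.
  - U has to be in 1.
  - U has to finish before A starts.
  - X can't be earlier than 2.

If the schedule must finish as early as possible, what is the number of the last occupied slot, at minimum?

The precedence chain requires at least 2 distinct slots.
With at most 3 per slot and 9 tasks, at least 3 slots are needed.
R can't be placed before 3, so the schedule must run through at least slot 3.
3 works (last occupied slot: 3): for example N -> 3, A -> 2, J -> 1, D -> 1, L -> 3, X -> 2, U -> 1, F -> 2, R -> 3.

slot 3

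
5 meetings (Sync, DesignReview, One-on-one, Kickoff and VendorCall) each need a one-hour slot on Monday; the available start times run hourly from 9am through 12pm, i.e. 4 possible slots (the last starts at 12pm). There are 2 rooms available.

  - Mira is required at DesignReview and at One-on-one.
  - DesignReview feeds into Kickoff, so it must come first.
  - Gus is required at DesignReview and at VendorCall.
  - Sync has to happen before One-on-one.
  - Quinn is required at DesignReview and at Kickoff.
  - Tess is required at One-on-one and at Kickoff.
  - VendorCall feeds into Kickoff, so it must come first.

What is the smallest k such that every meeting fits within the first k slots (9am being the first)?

The precedence chain requires at least 2 distinct slots.
With at most 2 per slot and 5 meetings, at least 3 slots are needed.
3 works (last occupied slot: 11am): for example VendorCall -> 10am, Kickoff -> 11am, One-on-one -> 10am, DesignReview -> 9am, Sync -> 9am.

3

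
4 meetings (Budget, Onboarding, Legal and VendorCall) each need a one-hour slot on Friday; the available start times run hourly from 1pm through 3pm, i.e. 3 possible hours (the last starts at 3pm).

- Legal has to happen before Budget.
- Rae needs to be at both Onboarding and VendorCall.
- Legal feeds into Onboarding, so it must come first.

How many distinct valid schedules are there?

10

Splitting on Budget: it can be 2pm (4), 3pm (6). Listing each branch's schedules as (Onboarding, Legal, VendorCall):
Budget=2pm: (2pm,1pm,1pm) (2pm,1pm,3pm) (3pm,1pm,1pm) (3pm,1pm,2pm) — 4.
Budget=3pm: (2pm,1pm,1pm) (2pm,1pm,3pm) (3pm,1pm,1pm) (3pm,1pm,2pm) (3pm,2pm,1pm) (3pm,2pm,2pm) — 6.
Summing: 4 + 6 = 10.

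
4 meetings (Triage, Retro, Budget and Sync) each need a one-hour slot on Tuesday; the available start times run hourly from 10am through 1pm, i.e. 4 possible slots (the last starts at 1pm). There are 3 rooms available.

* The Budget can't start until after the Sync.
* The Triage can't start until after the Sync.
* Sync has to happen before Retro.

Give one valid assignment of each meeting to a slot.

Retro -> 11am; Sync -> 10am; Budget -> 11am; Triage -> 11am

Checking: Sync(10am) before Budget(11am); Sync(10am) before Triage(11am); Sync(10am) before Retro(11am); max 3 per slot (cap 3).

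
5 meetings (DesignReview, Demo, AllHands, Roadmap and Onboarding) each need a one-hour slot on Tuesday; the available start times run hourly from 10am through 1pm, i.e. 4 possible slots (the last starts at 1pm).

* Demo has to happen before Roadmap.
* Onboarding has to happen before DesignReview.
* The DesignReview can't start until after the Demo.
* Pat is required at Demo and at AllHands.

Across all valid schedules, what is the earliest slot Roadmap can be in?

Precedence pushes Roadmap to at least 11am.
Roadmap at 11am is achievable: DesignReview in 11am; Demo in 10am; AllHands in 11am; Onboarding in 10am; Roadmap in 11am.

11am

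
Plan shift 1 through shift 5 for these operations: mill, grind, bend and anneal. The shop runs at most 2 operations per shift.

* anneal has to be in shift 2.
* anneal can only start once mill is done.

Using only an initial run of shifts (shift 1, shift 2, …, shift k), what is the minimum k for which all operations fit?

The precedence chain requires at least 2 distinct shifts.
With at most 2 per shift and 4 operations, at least 2 shifts are needed.
2 works (last occupied shift: shift 2): for example bend -> shift 2; anneal -> shift 2; grind -> shift 1; mill -> shift 1.

2 shifts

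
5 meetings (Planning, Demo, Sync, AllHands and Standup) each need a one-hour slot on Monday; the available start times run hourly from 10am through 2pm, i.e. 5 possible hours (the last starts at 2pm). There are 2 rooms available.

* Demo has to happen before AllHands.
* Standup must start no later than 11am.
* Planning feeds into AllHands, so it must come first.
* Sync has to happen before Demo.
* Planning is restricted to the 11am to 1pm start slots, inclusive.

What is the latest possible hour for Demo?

1pm

Precedence pushes Demo to at least 11am; downstream work caps Demo at 1pm.
Demo at 1pm is achievable: Sync in 10am; Planning in 11am; Demo in 1pm; AllHands in 2pm; Standup in 10am.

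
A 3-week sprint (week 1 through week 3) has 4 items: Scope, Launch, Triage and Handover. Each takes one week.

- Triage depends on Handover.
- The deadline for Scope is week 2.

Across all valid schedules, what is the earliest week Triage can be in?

Precedence pushes Triage to at least week 2.
Triage at week 2 is achievable: Handover=week 1, Triage=week 2, Launch=week 1, Scope=week 1.

week 2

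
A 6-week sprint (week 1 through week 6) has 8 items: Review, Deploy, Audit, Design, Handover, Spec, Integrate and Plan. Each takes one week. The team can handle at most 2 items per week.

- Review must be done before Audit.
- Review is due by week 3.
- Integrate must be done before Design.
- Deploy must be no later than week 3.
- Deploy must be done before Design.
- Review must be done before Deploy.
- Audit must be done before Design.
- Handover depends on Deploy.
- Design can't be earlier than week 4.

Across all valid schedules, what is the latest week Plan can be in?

week 6

Plan at week 6 is achievable: Plan in week 6, Integrate in week 1, Design in week 4, Handover in week 3, Review in week 1, Audit in week 2, Deploy in week 2, Spec in week 3.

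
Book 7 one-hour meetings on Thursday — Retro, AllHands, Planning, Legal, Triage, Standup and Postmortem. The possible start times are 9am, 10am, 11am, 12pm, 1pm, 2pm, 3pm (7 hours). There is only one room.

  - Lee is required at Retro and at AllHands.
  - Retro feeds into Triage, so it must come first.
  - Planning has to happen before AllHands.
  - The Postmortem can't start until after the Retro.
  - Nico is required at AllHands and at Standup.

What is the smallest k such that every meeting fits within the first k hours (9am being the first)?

7

The precedence chain requires at least 2 distinct hours.
With at most 1 per hour and 7 meetings, at least 7 hours are needed.
7 works (last occupied hour: 3pm): for example AllHands -> 11am, Retro -> 9am, Triage -> 12pm, Planning -> 10am, Legal -> 2pm, Standup -> 3pm, Postmortem -> 1pm.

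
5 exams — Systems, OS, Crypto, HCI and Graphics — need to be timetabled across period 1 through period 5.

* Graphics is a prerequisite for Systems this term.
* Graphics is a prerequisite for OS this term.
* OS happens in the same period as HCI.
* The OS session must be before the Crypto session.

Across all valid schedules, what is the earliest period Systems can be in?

Precedence pushes Systems to at least period 2.
Systems at period 2 is achievable: OS=period 2, HCI=period 2, Graphics=period 1, Crypto=period 3, Systems=period 2.

period 2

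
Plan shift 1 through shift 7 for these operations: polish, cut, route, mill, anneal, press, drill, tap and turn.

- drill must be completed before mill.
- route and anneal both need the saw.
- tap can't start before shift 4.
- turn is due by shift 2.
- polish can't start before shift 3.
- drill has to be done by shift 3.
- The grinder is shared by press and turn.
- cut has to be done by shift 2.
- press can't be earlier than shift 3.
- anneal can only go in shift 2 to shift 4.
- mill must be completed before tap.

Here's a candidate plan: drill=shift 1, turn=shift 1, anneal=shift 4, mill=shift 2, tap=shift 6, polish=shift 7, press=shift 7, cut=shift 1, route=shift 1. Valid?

Valid

cut has to be done by shift 2 — holds.
tap can't start before shift 4 — holds.
The grinder is shared by press and turn — holds.
turn is due by shift 2 — holds.
route and anneal both need the saw — holds.
drill must be completed before mill — holds.
mill must be completed before tap — holds.
anneal can only go in shift 2 to shift 4 — holds.
polish can't start before shift 3 — holds.
press can't be earlier than shift 3 — holds.
drill has to be done by shift 3 — holds.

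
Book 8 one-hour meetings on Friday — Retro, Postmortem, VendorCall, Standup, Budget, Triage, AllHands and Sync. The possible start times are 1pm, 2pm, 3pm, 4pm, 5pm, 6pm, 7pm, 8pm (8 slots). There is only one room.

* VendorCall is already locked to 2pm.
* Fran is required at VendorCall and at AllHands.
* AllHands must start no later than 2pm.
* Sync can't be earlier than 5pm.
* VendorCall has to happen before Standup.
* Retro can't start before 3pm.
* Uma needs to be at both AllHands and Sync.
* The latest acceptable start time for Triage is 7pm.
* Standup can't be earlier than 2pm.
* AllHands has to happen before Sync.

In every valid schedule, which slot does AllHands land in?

1pm

AllHands's window is 1pm–2pm.
VendorCall is fixed at 2pm, and AllHands can't share a slot with VendorCall.
So AllHands must be 1pm.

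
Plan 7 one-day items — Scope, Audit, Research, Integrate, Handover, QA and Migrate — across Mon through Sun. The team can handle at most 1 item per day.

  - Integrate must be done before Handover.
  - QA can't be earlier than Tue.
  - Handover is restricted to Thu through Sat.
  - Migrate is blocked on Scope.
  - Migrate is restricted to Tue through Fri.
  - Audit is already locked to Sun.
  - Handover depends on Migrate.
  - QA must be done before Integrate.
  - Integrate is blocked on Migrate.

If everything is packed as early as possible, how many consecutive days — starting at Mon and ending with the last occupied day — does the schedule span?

7 days

The precedence chain requires at least 4 distinct days.
With at most 1 per day and 7 tasks, at least 7 days are needed.
Audit can't be placed before Sun — that is day 7 counting from Mon — so the schedule must run through at least 7 days.
7 works (last occupied day: Sun): for example Handover in Fri; Audit in Sun; Research in Sat; Scope in Mon; Integrate in Thu; Migrate in Tue; QA in Wed.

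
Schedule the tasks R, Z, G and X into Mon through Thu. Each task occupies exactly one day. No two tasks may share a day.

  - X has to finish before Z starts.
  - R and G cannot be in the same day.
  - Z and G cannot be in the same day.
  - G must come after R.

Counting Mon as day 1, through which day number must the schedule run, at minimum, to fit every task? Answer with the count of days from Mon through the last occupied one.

The precedence chain requires at least 2 distinct days.
With at most 1 per day and 4 tasks, at least 4 days are needed.
4 works (last occupied day: Thu): for example Z=Wed, G=Thu, R=Mon, X=Tue.

4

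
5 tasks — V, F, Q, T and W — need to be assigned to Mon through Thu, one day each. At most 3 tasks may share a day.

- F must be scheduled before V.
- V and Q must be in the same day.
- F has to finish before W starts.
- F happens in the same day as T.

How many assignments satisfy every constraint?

Splitting on V: it can be Tue (3), Wed (5), Thu (6). Listing each branch's schedules as (F, Q, T, W):
V=Tue: (Mon,Tue,Mon,Tue) (Mon,Tue,Mon,Wed) (Mon,Tue,Mon,Thu) — 3.
V=Wed: (Mon,Wed,Mon,Tue) (Mon,Wed,Mon,Wed) (Mon,Wed,Mon,Thu) (Tue,Wed,Tue,Wed) (Tue,Wed,Tue,Thu) — 5.
V=Thu: (Mon,Thu,Mon,Tue) (Mon,Thu,Mon,Wed) (Mon,Thu,Mon,Thu) (Tue,Thu,Tue,Wed) (Tue,Thu,Tue,Thu) (Wed,Thu,Wed,Thu) — 6.
Summing: 3 + 5 + 6 = 14.

14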